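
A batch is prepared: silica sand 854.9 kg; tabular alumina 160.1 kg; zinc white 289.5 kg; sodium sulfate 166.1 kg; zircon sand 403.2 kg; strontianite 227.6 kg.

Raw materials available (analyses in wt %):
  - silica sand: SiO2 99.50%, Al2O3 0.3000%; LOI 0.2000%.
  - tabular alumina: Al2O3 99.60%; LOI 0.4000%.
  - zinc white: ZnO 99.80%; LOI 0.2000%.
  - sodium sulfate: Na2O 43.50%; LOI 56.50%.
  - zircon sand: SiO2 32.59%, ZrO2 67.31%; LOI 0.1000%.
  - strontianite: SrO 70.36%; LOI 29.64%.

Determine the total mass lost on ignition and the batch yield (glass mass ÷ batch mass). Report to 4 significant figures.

Working values are printed rounded to 4 significant figures when written out. The working math maintains exact precision from start to finish; a single rounding finalizes each reported value — derived quantities are rebuilt at exact precision (glass mass, the yield, six oxide percentages, LOI, totals) starting from the weights on 1937 kg of glass, as given in the problem or the answer.
Material-by-material LOI:
  silica sand: 854.9 × 0.002000 = 1.710 kg
  tabular alumina: 160.1 × 0.004000 = 0.6404 kg
  zinc white: 289.5 × 0.002000 = 0.5790 kg
  sodium sulfate: 166.1 × 0.5650 = 93.85 kg
  zircon sand: 403.2 × 0.001000 = 0.4032 kg
  strontianite: 227.6 × 0.2964 = 67.46 kg
Total LOI = 164.6 kg
Glass = batch − LOI = 2101 − 164.6 = 1937 kg

LOI loss = 164.6 kg; glass = 1937 kg; yield = 92.17%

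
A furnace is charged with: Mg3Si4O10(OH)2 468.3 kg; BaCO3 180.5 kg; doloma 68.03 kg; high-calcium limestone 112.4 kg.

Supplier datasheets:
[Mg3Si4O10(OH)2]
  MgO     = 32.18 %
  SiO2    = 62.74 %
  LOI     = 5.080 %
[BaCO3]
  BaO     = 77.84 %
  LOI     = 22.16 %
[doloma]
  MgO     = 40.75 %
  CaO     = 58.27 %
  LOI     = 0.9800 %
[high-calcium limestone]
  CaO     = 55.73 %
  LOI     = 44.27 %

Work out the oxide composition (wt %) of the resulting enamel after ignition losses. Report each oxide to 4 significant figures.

Glass mass = 715.0 kg (batch 829.2 − LOI 114.2).
Composition: MgO 24.95%, BaO 19.65%, SiO2 41.09%, CaO 14.30%

The intermediate values appear rounded off to 4 significant figures across the worked steps — each numeric step maintains full precision end to end — every reported figure takes exactly one rounding; all derived quantities (the four compositions, ignition loss, totals, glass mass, the yield) are carried from the batch weights per 715.0 kg of glass at exact precision, exactly as shown in question or answer.
Per-oxide mass from batch:
  MgO: 468.3·0.3218 + 68.03·0.4075 = 178.4 kg
  BaO: 180.5·0.7784 = 140.5 kg
  SiO2: 468.3·0.6274 = 293.8 kg
  CaO: 68.03·0.5827 + 112.4·0.5573 = 102.3 kg
LOI: 468.3·0.05080 + 180.5·0.2216 + 68.03·0.009800 + 112.4·0.4427 = 114.2 kg
Glass mass = batch − LOI = 829.2 − 114.2 = 715.0 kg (= the summed oxide contributions)
oxide / glass × 100 gives the wt %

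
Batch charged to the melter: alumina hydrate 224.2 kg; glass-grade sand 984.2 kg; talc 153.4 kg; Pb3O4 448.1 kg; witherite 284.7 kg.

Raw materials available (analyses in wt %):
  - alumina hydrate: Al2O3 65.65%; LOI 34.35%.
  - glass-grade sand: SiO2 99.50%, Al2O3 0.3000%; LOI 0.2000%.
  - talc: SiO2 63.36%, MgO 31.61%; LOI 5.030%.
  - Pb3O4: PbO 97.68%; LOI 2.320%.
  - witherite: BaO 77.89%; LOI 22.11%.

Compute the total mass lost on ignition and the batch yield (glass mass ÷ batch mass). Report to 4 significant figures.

The intermediate values are displayed rounded to 4 significant figures as written. Full float precision is carried in all steps; each reported value takes a single rounding. The derived quantities are re-derived in full float precision (totals, glass mass, LOI, the five compositions, the yield) using the weight values at 1935 kg of glass, exactly as printed in question or answer.
Loss on ignition, line by line:
  alumina hydrate: 224.2 × 0.3435 = 77.01 kg
  glass-grade sand: 984.2 × 0.002000 = 1.968 kg
  talc: 153.4 × 0.05030 = 7.716 kg
  Pb3O4: 448.1 × 0.02320 = 10.40 kg
  witherite: 284.7 × 0.2211 = 62.95 kg
Total LOI = 160.0 kg
Glass = batch − LOI = 2095 − 160.0 = 1935 kg

LOI loss = 160.0 kg; glass = 1935 kg; yield = 92.36%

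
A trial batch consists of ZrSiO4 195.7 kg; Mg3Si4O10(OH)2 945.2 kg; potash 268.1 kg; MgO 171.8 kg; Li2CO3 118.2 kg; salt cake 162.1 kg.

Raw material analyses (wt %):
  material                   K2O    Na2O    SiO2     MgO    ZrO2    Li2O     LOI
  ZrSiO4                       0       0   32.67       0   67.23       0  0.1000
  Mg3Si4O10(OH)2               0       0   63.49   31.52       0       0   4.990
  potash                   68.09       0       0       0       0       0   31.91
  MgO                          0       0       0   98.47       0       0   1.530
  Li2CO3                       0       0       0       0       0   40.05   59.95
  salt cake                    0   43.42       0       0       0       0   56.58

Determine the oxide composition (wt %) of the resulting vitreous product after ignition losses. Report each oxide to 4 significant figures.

Mid-chain values are shown with 4-significant-figure rounding at each printed step; the whole derivation maintains full float precision from start to finish; every reported number is rounded exactly once. The derived quantities, which include glass mass, the six compositions, the totals, yield, LOI, are rebuilt at exact precision, as set out in the problem or answer text, from the batch weights per 1563 kg of glass.
Per-oxide mass from batch:
  K2O: 268.1·0.6809 = 182.5 kg
  Na2O: 162.1·0.4342 = 70.38 kg
  SiO2: 195.7·0.3267 + 945.2·0.6349 = 664.0 kg
  MgO: 945.2·0.3152 + 171.8·0.9847 = 467.1 kg
  ZrO2: 195.7·0.6723 = 131.6 kg
  Li2O: 118.2·0.4005 = 47.34 kg
LOI: 195.7·0.001000 + 945.2·0.04990 + 268.1·0.3191 + 171.8·0.01530 + 118.2·0.5995 + 162.1·0.5658 = 298.1 kg
Net of LOI, the glass mass = 1861 − 298.1 = 1563 kg (equal to the oxide-mass sum)
each oxide over glass, ×100, is wt %

Glass mass = 1563 kg (batch 1861 − LOI 298.1).
Composition: K2O 11.68%, Na2O 4.503%, SiO2 42.49%, MgO 29.89%, ZrO2 8.418%, Li2O 3.029%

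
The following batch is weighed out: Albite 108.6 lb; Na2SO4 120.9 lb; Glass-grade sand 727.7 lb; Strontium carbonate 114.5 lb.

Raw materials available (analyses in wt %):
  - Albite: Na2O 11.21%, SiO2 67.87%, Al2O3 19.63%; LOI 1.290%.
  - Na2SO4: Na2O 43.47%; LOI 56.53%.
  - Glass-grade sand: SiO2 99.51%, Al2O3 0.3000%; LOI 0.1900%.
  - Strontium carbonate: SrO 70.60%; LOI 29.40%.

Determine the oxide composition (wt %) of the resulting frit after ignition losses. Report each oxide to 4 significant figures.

All arithmetic maintains full float precision through every step — intermediates are shown with 4-significant-figure rounding at each printed step — every reported result undergoes a single rounding. All derived quantities are rebuilt starting from the weights at 966.9 lb of glass at full precision (ignition loss, four oxide percentages, the totals, the yield, glass mass), as given in either problem or answer.
Mass of each oxide from the mix:
  SrO: 114.5·0.7060 = 80.84 lb
  Na2O: 108.6·0.1121 + 120.9·0.4347 = 64.73 lb
  SiO2: 108.6·0.6787 + 727.7·0.9951 = 797.8 lb
  Al2O3: 108.6·0.1963 + 727.7·0.003000 = 23.50 lb
LOI: 108.6·0.01290 + 120.9·0.5653 + 727.7·0.001900 + 114.5·0.2940 = 104.8 lb
The glass mass, total less LOI, = 1072 − 104.8 = 966.9 lb (equal to the oxide-mass sum)
wt % = oxide mass / glass mass × 100

Glass mass = 966.9 lb (batch 1072 − LOI 104.8).
Composition: SrO 8.360%, Na2O 6.694%, SiO2 82.51%, Al2O3 2.431%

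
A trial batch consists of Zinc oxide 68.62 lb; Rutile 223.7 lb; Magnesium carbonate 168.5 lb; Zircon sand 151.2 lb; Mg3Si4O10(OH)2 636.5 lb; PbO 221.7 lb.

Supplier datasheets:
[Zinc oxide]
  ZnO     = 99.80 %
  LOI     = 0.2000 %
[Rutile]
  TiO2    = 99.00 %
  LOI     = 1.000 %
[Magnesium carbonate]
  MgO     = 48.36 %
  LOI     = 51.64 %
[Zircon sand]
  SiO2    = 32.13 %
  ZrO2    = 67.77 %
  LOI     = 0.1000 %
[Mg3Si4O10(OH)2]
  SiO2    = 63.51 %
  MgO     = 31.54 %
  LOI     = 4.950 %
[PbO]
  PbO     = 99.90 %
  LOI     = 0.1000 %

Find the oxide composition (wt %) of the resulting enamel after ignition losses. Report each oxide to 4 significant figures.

Glass mass = 1349 lb (batch 1470 − LOI 121.3).
Composition: PbO 16.42%, SiO2 33.57%, ZrO2 7.596%, ZnO 5.077%, TiO2 16.42%, MgO 20.92%

Working values are shown (rounded to four significant digits) in the printout. Every computation holds exact precision from first step to last; a single rounding finalizes each reported value — derived quantities, including six oxide percentages, LOI, the yield, net glass mass, the totals, are carried using the weight values for 1349 lb of glass in full float precision, as they appear in the problem or answer text.
What the batch supplies per oxide:
  PbO: 221.7·0.9990 = 221.5 lb
  SiO2: 151.2·0.3213 + 636.5·0.6351 = 452.8 lb
  ZrO2: 151.2·0.6777 = 102.5 lb
  ZnO: 68.62·0.9980 = 68.48 lb
  TiO2: 223.7·0.9900 = 221.5 lb
  MgO: 168.5·0.4836 + 636.5·0.3154 = 282.2 lb
LOI: 68.62·0.002000 + 223.7·0.01000 + 168.5·0.5164 + 151.2·0.001000 + 636.5·0.04950 + 221.7·0.001000 = 121.3 lb
Resulting glass, batch − LOI: 1470 − 121.3 = 1349 lb (matching Σ of the oxides)
oxide / glass × 100 gives the wt %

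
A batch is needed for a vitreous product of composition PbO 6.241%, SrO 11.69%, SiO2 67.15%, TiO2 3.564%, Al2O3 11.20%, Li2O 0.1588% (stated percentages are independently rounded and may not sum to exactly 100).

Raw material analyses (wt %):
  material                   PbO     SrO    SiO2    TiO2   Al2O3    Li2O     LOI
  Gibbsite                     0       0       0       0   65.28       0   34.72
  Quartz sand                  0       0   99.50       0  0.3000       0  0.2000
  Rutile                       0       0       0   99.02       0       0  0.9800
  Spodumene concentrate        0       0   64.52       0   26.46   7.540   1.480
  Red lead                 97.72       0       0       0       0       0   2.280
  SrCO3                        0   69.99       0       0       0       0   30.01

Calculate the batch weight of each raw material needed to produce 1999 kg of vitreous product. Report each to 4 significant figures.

Every computation holds full precision throughout; the intermediate values appear rounded to 4 significant digits within the worked lines. Every reported result carries a single rounding — the derived quantities (six oxide percentages, glass mass, the yield, totals, LOI) are recomputed starting from the weights at 1999 kg of glass in full float precision as written in either problem or answer.
Target masses of each oxide per 1999 kg vitreous product:
  PbO: 6.241% × 1999 = 124.8 kg
  SrO: 11.69% × 1999 = 233.7 kg
  SiO2: 67.15% × 1999 = 1342 kg
  TiO2: 3.564% × 1999 = 71.24 kg
  Al2O3: 11.20% × 1999 = 223.9 kg
  Li2O: 0.1588% × 1999 = 3.174 kg
Checking each oxide sum applying the batch weights above, on the stated basis (summed amounts equal target values net of answer rounding effects):
  PbO: 127.7·0.9772 = 124.8 kg (target 124.8 kg)
  SrO: 333.9·0.6999 = 233.7 kg (target 233.7 kg)
  SiO2: 1322·0.9950 + 42.10·0.6452 = 1343 kg (target 1342 kg)
  TiO2: 71.95·0.9902 = 71.24 kg (target 71.24 kg)
  Al2O3: 319.8·0.6528 + 1322·0.003000 + 42.10·0.2646 = 223.9 kg (target 223.9 kg)
  Li2O: 42.10·0.07540 = 3.174 kg (target 3.174 kg)
Consistency of the glass mass: Σ batch − LOI loss = 1999 kg (oxide target masses add up to 1999 kg; stated basis 1999 kg — a pure rounding effect).
Batch total: Σ batch = 2217 kg; loss to ignition Σ batch·LOI = 218.1 kg; yield, glass over the total, = 90.16%.

Batch per 1999 kg vitreous product:
  Gibbsite: 319.8 kg
  Quartz sand: 1322 kg
  Rutile: 71.95 kg
  Spodumene concentrate: 42.10 kg
  Red lead: 127.7 kg
  SrCO3: 333.9 kg
Total batch = 2217 kg; LOI loss = 218.1 kg; yield = 90.16%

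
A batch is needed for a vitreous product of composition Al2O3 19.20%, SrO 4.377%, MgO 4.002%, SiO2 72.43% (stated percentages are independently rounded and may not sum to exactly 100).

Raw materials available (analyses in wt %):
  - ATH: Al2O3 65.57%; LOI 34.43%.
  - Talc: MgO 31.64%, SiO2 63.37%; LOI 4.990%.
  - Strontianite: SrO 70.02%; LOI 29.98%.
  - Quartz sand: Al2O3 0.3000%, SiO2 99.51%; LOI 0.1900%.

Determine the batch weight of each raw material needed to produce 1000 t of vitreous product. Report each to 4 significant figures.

Batch per 1000 t vitreous product:
  ATH: 289.9 t
  Talc: 126.5 t
  Strontianite: 62.51 t
  Quartz sand: 647.3 t
Total batch = 1126 t; LOI loss = 126.1 t; yield = 88.80%

The working math holds full float precision at every stage; the intermediate values are printed (rounded to four significant figures) in the working — each reported value includes exactly one rounding — the derived quantities are carried at full precision (yield, the totals, the four compositions, glass mass, ignition loss) from the batch weights on 1000 t of glass, as given in problem or answer.
The oxide mass targets at 1000 t vitreous product:
  Al2O3: 19.20% × 1000 = 192.0 t
  SrO: 4.377% × 1000 = 43.77 t
  MgO: 4.002% × 1000 = 40.02 t
  SiO2: 72.43% × 1000 = 724.3 t
Oxide-by-oxide audit per the reported batch figures, on the stated basis (oxide sums agree with the targets within answer rounding):
  Al2O3: 289.9·0.6557 + 647.3·0.003000 = 192.0 t (target 192.0 t)
  SrO: 62.51·0.7002 = 43.77 t (target 43.77 t)
  MgO: 126.5·0.3164 = 40.02 t (target 40.02 t)
  SiO2: 126.5·0.6337 + 647.3·0.9951 = 724.3 t (target 724.3 t)
Auditing the glass mass value: whole batch net of LOI = 1000 t (oxide target masses add up to 1000 t; with the basis standing at 1000 t — rounding explains the deltas).
Batch total: Σ batch = 1126 t; LOI loss = Σ batch·LOI = 126.1 t; yield, glass over the total, = 88.80%.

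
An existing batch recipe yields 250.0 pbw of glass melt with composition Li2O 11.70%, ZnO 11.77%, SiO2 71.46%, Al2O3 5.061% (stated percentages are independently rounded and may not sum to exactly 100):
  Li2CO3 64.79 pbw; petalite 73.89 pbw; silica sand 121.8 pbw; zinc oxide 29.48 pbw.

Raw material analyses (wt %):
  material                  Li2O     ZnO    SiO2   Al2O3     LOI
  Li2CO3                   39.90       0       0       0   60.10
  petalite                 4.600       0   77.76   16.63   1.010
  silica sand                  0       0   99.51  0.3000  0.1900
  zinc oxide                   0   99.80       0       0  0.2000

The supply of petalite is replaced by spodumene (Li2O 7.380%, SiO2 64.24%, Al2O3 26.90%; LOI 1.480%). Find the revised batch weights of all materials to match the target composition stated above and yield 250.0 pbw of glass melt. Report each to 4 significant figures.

Every computation runs at full float precision all the way through. Mid-chain values are printed rounded to 4 significant figures in the printout. Every reported number includes exactly one rounding — all derived quantities are rebuilt in full float precision (yield, the totals, glass mass, ignition loss, the four compositions) starting from the weights per 250.0 pbw of glass as given in the problem or the answer.
Oxide mass targets, per 250.0 pbw glass melt:
  Li2O: 11.70% × 250.0 = 29.25 pbw
  ZnO: 11.77% × 250.0 = 29.42 pbw
  SiO2: 71.46% × 250.0 = 178.6 pbw
  Al2O3: 5.061% × 250.0 = 12.65 pbw
Oxide-by-oxide audit with the batch weights as given, for the quoted basis mass (sum by sum, the targets are met given rounding of the digits):
  Li2O: 64.92·0.3990 + 45.36·0.07380 = 29.25 pbw (target 29.25 pbw)
  ZnO: 29.48·0.9980 = 29.42 pbw (target 29.42 pbw)
  SiO2: 45.36·0.6424 + 150.2·0.9951 = 178.6 pbw (target 178.6 pbw)
  Al2O3: 45.36·0.2690 + 150.2·0.003000 = 12.65 pbw (target 12.65 pbw)
Auditing the glass mass value: total batch − LOI = 249.9 pbw (targets for the oxides total 250.0 pbw; versus the stated basis of 250.0 pbw — gaps are rounding artifacts).
Batch grand total — Σ batch = 290.0 pbw; LOI removed, Σ of batch·LOI: 40.03 pbw; yield, glass over the total, = 86.19%.

Revised batch per 250.0 pbw glass melt:
  Li2CO3: 64.92 pbw
  spodumene: 45.36 pbw
  silica sand: 150.2 pbw
  zinc oxide: 29.48 pbw
Total batch = 290.0 pbw; LOI loss = 40.03 pbw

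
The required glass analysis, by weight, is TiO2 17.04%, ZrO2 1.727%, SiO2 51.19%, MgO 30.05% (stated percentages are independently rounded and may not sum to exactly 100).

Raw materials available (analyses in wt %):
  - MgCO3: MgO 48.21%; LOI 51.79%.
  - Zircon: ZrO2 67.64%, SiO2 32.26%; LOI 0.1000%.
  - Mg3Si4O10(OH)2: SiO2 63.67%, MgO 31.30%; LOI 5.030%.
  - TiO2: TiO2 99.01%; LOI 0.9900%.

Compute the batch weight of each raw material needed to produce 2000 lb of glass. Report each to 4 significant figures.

Batch per 2000 lb glass:
  MgCO3: 219.5 lb
  Zircon: 51.06 lb
  Mg3Si4O10(OH)2: 1582 lb
  TiO2: 344.2 lb
Total batch = 2197 lb; LOI loss = 196.7 lb; yield = 91.05%

The intermediate values appear, rounded to four significant figures, across the worked steps. All internal work holds full float precision from start to finish. Exactly one rounding lands on every reported number; the derived quantities (the yield, totals, net glass mass, four oxide percentages, ignition loss) are re-derived at exact precision from the batch weights on 2000 lb of glass as quoted within either problem or answer.
The oxide mass targets at 2000 lb glass:
  TiO2: 17.04% × 2000 = 340.8 lb
  ZrO2: 1.727% × 2000 = 34.54 lb
  SiO2: 51.19% × 2000 = 1024 lb
  MgO: 30.05% × 2000 = 601.0 lb
Sums-versus-targets review per the reported batch figures, per the basis as stated (sums match the target masses exact up to rounding of places):
  TiO2: 344.2·0.9901 = 340.8 lb (target 340.8 lb)
  ZrO2: 51.06·0.6764 = 34.54 lb (target 34.54 lb)
  SiO2: 51.06·0.3226 + 1582·0.6367 = 1024 lb (target 1024 lb)
  MgO: 219.5·0.4821 + 1582·0.3130 = 601.0 lb (target 601.0 lb)
Consistency of the glass mass: total charge less LOI = 2000 lb (the Σ of target masses is 2000 lb; stated basis 2000 lb — a pure rounding effect).
Whole-batch sum: Σ batch = 2197 lb; the LOI term Σ batch·LOI equals 196.7 lb; the yield ratio, glass ÷ batch: 91.05%.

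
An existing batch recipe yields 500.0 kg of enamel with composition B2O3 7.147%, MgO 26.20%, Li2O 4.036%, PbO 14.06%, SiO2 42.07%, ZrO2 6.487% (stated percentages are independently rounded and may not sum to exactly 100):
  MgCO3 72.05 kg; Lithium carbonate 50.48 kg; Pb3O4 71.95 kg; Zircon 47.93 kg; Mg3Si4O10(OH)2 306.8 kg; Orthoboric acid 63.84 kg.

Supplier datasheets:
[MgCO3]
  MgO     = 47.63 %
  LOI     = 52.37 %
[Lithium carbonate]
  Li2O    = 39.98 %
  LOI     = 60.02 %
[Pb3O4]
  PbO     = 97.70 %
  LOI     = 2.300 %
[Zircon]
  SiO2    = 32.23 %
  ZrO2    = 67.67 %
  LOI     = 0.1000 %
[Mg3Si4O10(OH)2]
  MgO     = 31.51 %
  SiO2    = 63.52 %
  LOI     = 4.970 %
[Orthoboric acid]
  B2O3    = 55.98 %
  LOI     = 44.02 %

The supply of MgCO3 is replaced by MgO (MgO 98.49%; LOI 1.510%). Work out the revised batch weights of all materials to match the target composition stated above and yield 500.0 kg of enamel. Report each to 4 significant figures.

The whole derivation runs at full float precision at each step; values along the way are displayed (rounded to four significant digits) when written out; exactly one rounding lands on every reported figure — derived quantities (LOI, the totals, glass mass, six oxide percentages, the yield) are re-derived starting from the weights per 500.0 kg of glass in exact precision, exactly as printed in either problem or answer.
Oxide-by-oxide targets in 500.0 kg enamel:
  B2O3: 7.147% × 500.0 = 35.74 kg
  MgO: 26.20% × 500.0 = 131.0 kg
  Li2O: 4.036% × 500.0 = 20.18 kg
  PbO: 14.06% × 500.0 = 70.30 kg
  SiO2: 42.07% × 500.0 = 210.4 kg
  ZrO2: 6.487% × 500.0 = 32.44 kg
Per-oxide balance check with the batch weights as given, on the stated basis (target by target, the sums agree within answer rounding):
  B2O3: 63.84·0.5598 = 35.74 kg (target 35.74 kg)
  MgO: 34.84·0.9849 + 306.8·0.3151 = 131.0 kg (target 131.0 kg)
  Li2O: 50.48·0.3998 = 20.18 kg (target 20.18 kg)
  PbO: 71.95·0.9770 = 70.30 kg (target 70.30 kg)
  SiO2: 47.93·0.3223 + 306.8·0.6352 = 210.3 kg (target 210.4 kg)
  ZrO2: 47.93·0.6767 = 32.43 kg (target 32.44 kg)
The glass-mass cross-check: whole batch net of LOI = 500.0 kg (targets for the oxides total 500.0 kg; with the basis standing at 500.0 kg — gaps are rounding artifacts).
Total batch = Σ batch = 575.8 kg; Σ batch·LOI gives LOI loss = 75.88 kg; as yield: glass ÷ batch → 86.82%.

Revised batch per 500.0 kg enamel:
  MgO: 34.84 kg
  Lithium carbonate: 50.48 kg
  Pb3O4: 71.95 kg
  Zircon: 47.93 kg
  Mg3Si4O10(OH)2: 306.8 kg
  Orthoboric acid: 63.84 kg
Total batch = 575.8 kg; LOI loss = 75.88 kg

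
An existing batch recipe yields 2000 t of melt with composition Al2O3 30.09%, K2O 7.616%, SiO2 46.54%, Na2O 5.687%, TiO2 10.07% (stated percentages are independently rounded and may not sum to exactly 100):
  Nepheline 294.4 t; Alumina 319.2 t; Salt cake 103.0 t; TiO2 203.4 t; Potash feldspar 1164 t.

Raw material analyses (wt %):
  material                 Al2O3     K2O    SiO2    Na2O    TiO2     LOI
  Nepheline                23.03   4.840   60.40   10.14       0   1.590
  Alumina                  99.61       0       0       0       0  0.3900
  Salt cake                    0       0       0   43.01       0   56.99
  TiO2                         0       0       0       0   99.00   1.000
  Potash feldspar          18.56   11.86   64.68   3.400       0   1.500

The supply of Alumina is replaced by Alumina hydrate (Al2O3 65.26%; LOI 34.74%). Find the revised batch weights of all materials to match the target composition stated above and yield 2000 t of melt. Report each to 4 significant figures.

Revised batch per 2000 t melt:
  Nepheline: 294.4 t
  Alumina hydrate: 487.2 t
  Salt cake: 103.0 t
  TiO2: 203.4 t
  Potash feldspar: 1164 t
Total batch = 2252 t; LOI loss = 252.1 t

All arithmetic carries exact precision from start to finish; in-progress results appear (rounded to four significant figures) when written out. Every reported number is rounded exactly once. The derived quantities, including the yield, LOI, five oxide percentages, the totals, net glass mass, are re-derived starting from the weights for 2000 t of glass at exact precision as they appear in problem or answer.
Oxide-by-oxide targets in 2000 t melt:
  Al2O3: 30.09% × 2000 = 601.8 t
  K2O: 7.616% × 2000 = 152.3 t
  SiO2: 46.54% × 2000 = 930.8 t
  Na2O: 5.687% × 2000 = 113.7 t
  TiO2: 10.07% × 2000 = 201.4 t
A balance pass over the oxides, using the reported weights, relative to the basis at hand (sum by sum, the targets are met up to rounding of the answer):
  Al2O3: 294.4·0.2303 + 487.2·0.6526 + 1164·0.1856 = 601.8 t (target 601.8 t)
  K2O: 294.4·0.04840 + 1164·0.1186 = 152.3 t (target 152.3 t)
  SiO2: 294.4·0.6040 + 1164·0.6468 = 930.7 t (target 930.8 t)
  Na2O: 294.4·0.1014 + 103.0·0.4301 + 1164·0.03400 = 113.7 t (target 113.7 t)
  TiO2: 203.4·0.9900 = 201.4 t (target 201.4 t)
Consistency of the glass mass: batch Σ − ignition loss = 2000 t (summing oxide targets gives 2000 t; versus the stated basis of 2000 t — gaps are rounding artifacts).
Batch total: Σ batch = 2252 t; LOI removed, Σ of batch·LOI: 252.1 t; as yield: glass ÷ batch → 88.80%.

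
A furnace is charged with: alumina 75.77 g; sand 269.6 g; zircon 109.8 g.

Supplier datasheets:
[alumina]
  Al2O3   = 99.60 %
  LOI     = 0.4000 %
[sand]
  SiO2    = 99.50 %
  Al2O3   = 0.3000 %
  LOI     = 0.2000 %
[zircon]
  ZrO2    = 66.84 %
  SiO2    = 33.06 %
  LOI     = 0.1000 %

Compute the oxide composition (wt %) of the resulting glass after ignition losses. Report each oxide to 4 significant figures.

The whole derivation holds exact precision through the solve — values along the way are shown rounded off to 4 significant digits in the printout; each reported number receives exactly one rounding; derived quantities are recomputed starting from the weights for 454.2 g of glass in full precision (ignition loss, the yield, glass mass, the three compositions, totals), as given in the problem or answer text.
Oxide masses out of the charge:
  ZrO2: 109.8·0.6684 = 73.39 g
  SiO2: 269.6·0.9950 + 109.8·0.3306 = 304.6 g
  Al2O3: 75.77·0.9960 + 269.6·0.003000 = 76.28 g
LOI: 75.77·0.004000 + 269.6·0.002000 + 109.8·0.001000 = 0.9521 g
Glass = total batch minus LOI = 455.2 − 0.9521 = 454.2 g (consistent with Σ oxide mass)
wt %: oxide over glass, times 100

Glass mass = 454.2 g (batch 455.2 − LOI 0.9521).
Composition: ZrO2 16.16%, SiO2 67.05%, Al2O3 16.79%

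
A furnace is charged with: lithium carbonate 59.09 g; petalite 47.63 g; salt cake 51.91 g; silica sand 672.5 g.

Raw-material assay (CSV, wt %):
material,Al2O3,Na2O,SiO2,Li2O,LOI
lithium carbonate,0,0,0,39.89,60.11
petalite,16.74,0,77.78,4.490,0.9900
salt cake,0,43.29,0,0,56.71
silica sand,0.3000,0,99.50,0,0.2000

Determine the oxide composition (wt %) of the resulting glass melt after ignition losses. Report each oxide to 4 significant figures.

The whole derivation holds full float precision at each step; the intermediate values appear with 4-significant-figure rounding in the printout. Exactly one rounding goes into every reported result — all derived quantities are rebuilt in full float precision (yield, glass mass, ignition loss, totals, the four compositions) from the batch weights on 764.4 g of glass exactly as shown in the problem or the answer.
Mass of each oxide from the mix:
  Al2O3: 47.63·0.1674 + 672.5·0.003000 = 9.991 g
  Na2O: 51.91·0.4329 = 22.47 g
  SiO2: 47.63·0.7778 + 672.5·0.9950 = 706.2 g
  Li2O: 59.09·0.3989 + 47.63·0.04490 = 25.71 g
LOI: 59.09·0.6011 + 47.63·0.009900 + 51.91·0.5671 + 672.5·0.002000 = 66.77 g
batch − LOI leaves glass = 831.1 − 66.77 = 764.4 g (= Σ oxide masses)
wt % = oxide mass / glass mass × 100

Glass mass = 764.4 g (batch 831.1 − LOI 66.77).
Composition: Al2O3 1.307%, Na2O 2.940%, SiO2 92.39%, Li2O 3.364%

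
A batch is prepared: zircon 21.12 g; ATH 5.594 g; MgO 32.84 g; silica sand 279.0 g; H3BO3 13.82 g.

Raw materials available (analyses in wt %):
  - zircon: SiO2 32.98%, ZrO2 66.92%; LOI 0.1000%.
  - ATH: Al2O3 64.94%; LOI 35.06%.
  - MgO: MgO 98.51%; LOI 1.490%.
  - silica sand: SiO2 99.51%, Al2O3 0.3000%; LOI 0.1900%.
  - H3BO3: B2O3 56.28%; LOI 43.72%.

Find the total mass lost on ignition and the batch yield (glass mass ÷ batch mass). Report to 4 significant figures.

LOI loss = 9.044 g; glass = 343.3 g; yield = 97.43%

The working math holds full float precision all the way through; in-progress results are displayed rounded to four significant figures alongside each step; each reported figure includes exactly one rounding; the derived quantities (net glass mass, the five compositions, ignition loss, the totals, the yield) are recomputed from the batch weights per 343.3 g of glass at full float precision exactly as shown in problem or answer.
Each material's LOI contribution:
  zircon: 21.12 × 0.001000 = 0.02112 g
  ATH: 5.594 × 0.3506 = 1.961 g
  MgO: 32.84 × 0.01490 = 0.4893 g
  silica sand: 279.0 × 0.001900 = 0.5301 g
  H3BO3: 13.82 × 0.4372 = 6.042 g
Total LOI = 9.044 g
Glass = batch − LOI = 352.4 − 9.044 = 343.3 g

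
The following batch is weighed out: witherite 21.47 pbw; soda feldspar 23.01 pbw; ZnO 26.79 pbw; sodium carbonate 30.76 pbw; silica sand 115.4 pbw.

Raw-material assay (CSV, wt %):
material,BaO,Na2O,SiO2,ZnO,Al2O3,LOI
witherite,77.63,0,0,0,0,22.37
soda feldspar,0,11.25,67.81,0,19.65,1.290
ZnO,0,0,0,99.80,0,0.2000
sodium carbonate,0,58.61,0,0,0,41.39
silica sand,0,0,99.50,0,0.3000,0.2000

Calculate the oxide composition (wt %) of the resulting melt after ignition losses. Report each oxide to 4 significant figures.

Glass mass = 199.3 pbw (batch 217.4 − LOI 18.12).
Composition: BaO 8.362%, Na2O 10.34%, SiO2 65.44%, ZnO 13.41%, Al2O3 2.442%

Mid-chain values are printed, with 4-significant-figure rounding, alongside each step. Full float precision is held at every stage. Exactly one rounding is applied to each reported result — derived quantities, which include net glass mass, LOI, the totals, five oxide percentages, yield, are computed in exact precision, as they appear in question or answer, from the weighed amounts on 199.3 pbw of glass.
Oxide masses out of the charge:
  BaO: 21.47·0.7763 = 16.67 pbw
  Na2O: 23.01·0.1125 + 30.76·0.5861 = 20.62 pbw
  SiO2: 23.01·0.6781 + 115.4·0.9950 = 130.4 pbw
  ZnO: 26.79·0.9980 = 26.74 pbw
  Al2O3: 23.01·0.1965 + 115.4·0.003000 = 4.868 pbw
LOI: 21.47·0.2237 + 23.01·0.01290 + 26.79·0.002000 + 30.76·0.4139 + 115.4·0.002000 = 18.12 pbw
batch − LOI leaves glass = 217.4 − 18.12 = 199.3 pbw (= the summed oxide contributions)
percent by weight: oxide/glass ×100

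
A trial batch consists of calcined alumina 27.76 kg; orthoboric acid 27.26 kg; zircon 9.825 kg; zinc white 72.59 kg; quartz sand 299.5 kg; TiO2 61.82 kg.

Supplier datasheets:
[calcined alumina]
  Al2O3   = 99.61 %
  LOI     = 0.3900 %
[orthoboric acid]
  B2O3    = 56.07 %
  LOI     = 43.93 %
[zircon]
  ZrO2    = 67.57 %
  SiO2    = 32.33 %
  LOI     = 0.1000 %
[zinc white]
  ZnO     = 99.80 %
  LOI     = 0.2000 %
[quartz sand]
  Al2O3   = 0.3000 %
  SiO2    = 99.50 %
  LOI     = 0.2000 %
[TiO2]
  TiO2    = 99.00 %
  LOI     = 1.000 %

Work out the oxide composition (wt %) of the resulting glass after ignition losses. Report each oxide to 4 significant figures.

Working values are displayed rounded to four significant digits as written. All internal work holds full precision at each step; every reported figure includes exactly one rounding — the derived quantities are rebuilt from the weighed amounts per 485.3 kg of glass in full precision (the six compositions, net glass mass, ignition loss, totals, yield) exactly as shown in question or answer.
Oxide-by-oxide delivered mass:
  B2O3: 27.26·0.5607 = 15.28 kg
  TiO2: 61.82·0.9900 = 61.20 kg
  ZrO2: 9.825·0.6757 = 6.639 kg
  Al2O3: 27.76·0.9961 + 299.5·0.003000 = 28.55 kg
  SiO2: 9.825·0.3233 + 299.5·0.9950 = 301.2 kg
  ZnO: 72.59·0.9980 = 72.44 kg
LOI: 27.76·0.003900 + 27.26·0.4393 + 9.825·0.001000 + 72.59·0.002000 + 299.5·0.002000 + 61.82·0.01000 = 13.46 kg
Resulting glass, batch − LOI: 498.8 − 13.46 = 485.3 kg (matching Σ of the oxides)
wt %: oxide over glass, times 100

Glass mass = 485.3 kg (batch 498.8 − LOI 13.46).
Composition: B2O3 3.150%, TiO2 12.61%, ZrO2 1.368%, Al2O3 5.883%, SiO2 62.06%, ZnO 14.93%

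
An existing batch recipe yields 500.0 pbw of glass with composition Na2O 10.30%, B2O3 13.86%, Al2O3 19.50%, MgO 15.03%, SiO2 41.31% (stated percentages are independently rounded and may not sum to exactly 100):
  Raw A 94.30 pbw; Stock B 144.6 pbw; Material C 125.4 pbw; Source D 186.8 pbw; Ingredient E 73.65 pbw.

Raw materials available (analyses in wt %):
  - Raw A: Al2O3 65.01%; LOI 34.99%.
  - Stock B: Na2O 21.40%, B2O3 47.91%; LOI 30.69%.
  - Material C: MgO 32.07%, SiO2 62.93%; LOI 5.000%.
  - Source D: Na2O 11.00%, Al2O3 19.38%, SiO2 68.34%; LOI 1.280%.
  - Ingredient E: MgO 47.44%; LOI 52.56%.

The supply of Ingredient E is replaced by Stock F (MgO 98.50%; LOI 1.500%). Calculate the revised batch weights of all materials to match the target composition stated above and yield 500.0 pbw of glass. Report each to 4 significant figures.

Working values are displayed (rounded to four significant figures) between the steps. Every computation holds exact precision throughout. Every reported figure is rounded once only; the derived quantities (the totals, net glass mass, yield, the five compositions, ignition loss) are carried in exact precision using the weight values on 500.0 pbw of glass, as given in the problem or the answer.
Per-oxide target masses for 500.0 pbw glass:
  Na2O: 10.30% × 500.0 = 51.50 pbw
  B2O3: 13.86% × 500.0 = 69.30 pbw
  Al2O3: 19.50% × 500.0 = 97.50 pbw
  MgO: 15.03% × 500.0 = 75.15 pbw
  SiO2: 41.31% × 500.0 = 206.6 pbw
Per-oxide balance check on the weights just shown, under the basis named above (delivered sums recover each target net of answer rounding effects):
  Na2O: 144.6·0.2140 + 186.8·0.1100 = 51.49 pbw (target 51.50 pbw)
  B2O3: 144.6·0.4791 = 69.28 pbw (target 69.30 pbw)
  Al2O3: 94.30·0.6501 + 186.8·0.1938 = 97.51 pbw (target 97.50 pbw)
  MgO: 125.4·0.3207 + 35.47·0.9850 = 75.15 pbw (target 75.15 pbw)
  SiO2: 125.4·0.6293 + 186.8·0.6834 = 206.6 pbw (target 206.6 pbw)
Mass balance on the glass: total charge less LOI = 500.0 pbw (oxide target masses add up to 500.0 pbw; against the stated basis, 500.0 pbw — differing by rounding only).
Batch grand total — Σ batch = 586.6 pbw; loss to ignition Σ batch·LOI = 86.57 pbw; glass ÷ batch gives a yield of 85.24%.

Revised batch per 500.0 pbw glass:
  Raw A: 94.30 pbw
  Stock B: 144.6 pbw
  Material C: 125.4 pbw
  Source D: 186.8 pbw
  Stock F: 35.47 pbw
Total batch = 586.6 pbw; LOI loss = 86.57 pbw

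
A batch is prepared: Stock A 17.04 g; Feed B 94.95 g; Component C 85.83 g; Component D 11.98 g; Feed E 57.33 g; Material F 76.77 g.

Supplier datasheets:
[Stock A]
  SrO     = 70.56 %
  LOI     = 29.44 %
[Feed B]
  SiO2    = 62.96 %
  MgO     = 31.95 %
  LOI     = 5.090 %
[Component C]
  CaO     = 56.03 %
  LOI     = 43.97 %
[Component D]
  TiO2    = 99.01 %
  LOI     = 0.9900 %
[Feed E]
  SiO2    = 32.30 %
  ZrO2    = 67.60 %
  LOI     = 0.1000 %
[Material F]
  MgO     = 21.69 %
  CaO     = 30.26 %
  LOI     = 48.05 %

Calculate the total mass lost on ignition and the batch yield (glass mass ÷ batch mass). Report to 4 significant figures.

LOI loss = 84.65 g; glass = 259.2 g; yield = 75.38%

The intermediate values are shown, rounded to 4 significant digits, at each printed step. Full float precision is carried at every stage; each reported number sees exactly one rounding; the derived quantities are re-derived in exact precision (ignition loss, the yield, the six compositions, net glass mass, totals) using the weight values at 259.2 g of glass, as quoted within the problem or the answer.
LOI of each material in turn:
  Stock A: 17.04 × 0.2944 = 5.017 g
  Feed B: 94.95 × 0.05090 = 4.833 g
  Component C: 85.83 × 0.4397 = 37.74 g
  Component D: 11.98 × 0.009900 = 0.1186 g
  Feed E: 57.33 × 0.001000 = 0.05733 g
  Material F: 76.77 × 0.4805 = 36.89 g
Total LOI = 84.65 g
Glass = batch − LOI = 343.9 − 84.65 = 259.2 g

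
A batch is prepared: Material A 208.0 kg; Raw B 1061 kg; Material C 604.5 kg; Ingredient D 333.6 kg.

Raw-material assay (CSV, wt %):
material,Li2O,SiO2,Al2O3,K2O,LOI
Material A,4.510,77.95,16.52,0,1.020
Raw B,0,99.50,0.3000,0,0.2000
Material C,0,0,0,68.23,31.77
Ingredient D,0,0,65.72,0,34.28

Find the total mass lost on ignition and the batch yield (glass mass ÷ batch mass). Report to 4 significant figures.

LOI loss = 310.7 kg; glass = 1896 kg; yield = 85.92%

In-progress results are printed (rounded to 4 significant figures) in the working — the working math keeps exact precision throughout. A single rounding produces every reported figure; the derived quantities are carried from the weighed amounts at 1896 kg of glass in full float precision (the four compositions, ignition loss, the yield, glass mass, totals), as quoted within the question or the answer.
Material-by-material LOI:
  Material A: 208.0 × 0.01020 = 2.122 kg
  Raw B: 1061 × 0.002000 = 2.122 kg
  Material C: 604.5 × 0.3177 = 192.0 kg
  Ingredient D: 333.6 × 0.3428 = 114.4 kg
Total LOI = 310.7 kg
Glass = batch − LOI = 2207 − 310.7 = 1896 kg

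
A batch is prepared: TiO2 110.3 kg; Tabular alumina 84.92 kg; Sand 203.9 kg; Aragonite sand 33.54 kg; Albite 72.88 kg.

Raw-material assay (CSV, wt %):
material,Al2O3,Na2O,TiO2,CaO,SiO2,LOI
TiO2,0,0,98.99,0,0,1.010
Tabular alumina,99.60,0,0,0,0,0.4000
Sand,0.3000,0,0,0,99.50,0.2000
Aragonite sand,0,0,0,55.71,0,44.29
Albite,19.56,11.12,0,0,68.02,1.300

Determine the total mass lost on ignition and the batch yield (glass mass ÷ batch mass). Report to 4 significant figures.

LOI loss = 17.66 kg; glass = 487.9 kg; yield = 96.51%

Intermediates appear, rounded to 4 significant figures, in the printout. Every computation runs at exact precision from start to finish — every reported value carries a single rounding — the derived quantities, including five oxide percentages, ignition loss, the totals, glass mass, the yield, are recomputed from the weighed amounts on 487.9 kg of glass at full float precision, as they appear in the question or the answer.
Ignition loss by material:
  TiO2: 110.3 × 0.01010 = 1.114 kg
  Tabular alumina: 84.92 × 0.004000 = 0.3397 kg
  Sand: 203.9 × 0.002000 = 0.4078 kg
  Aragonite sand: 33.54 × 0.4429 = 14.85 kg
  Albite: 72.88 × 0.01300 = 0.9474 kg
Total LOI = 17.66 kg
Glass = batch − LOI = 505.5 − 17.66 = 487.9 kg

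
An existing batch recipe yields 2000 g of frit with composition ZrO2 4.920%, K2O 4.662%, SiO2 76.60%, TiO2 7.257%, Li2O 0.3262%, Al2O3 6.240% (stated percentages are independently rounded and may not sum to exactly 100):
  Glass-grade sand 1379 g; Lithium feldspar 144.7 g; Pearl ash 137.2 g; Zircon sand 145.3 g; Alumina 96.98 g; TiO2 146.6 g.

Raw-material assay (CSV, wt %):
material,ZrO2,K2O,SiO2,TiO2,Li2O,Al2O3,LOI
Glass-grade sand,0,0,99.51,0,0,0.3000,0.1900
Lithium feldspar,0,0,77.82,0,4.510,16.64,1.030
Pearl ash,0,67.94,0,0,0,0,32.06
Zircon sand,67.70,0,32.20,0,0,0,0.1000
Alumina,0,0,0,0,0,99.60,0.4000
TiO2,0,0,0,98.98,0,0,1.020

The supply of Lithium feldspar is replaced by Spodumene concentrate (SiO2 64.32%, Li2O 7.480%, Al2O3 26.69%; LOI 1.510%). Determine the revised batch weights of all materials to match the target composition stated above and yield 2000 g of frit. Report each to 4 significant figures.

Revised batch per 2000 g frit:
  Glass-grade sand: 1436 g
  Spodumene concentrate: 87.22 g
  Pearl ash: 137.2 g
  Zircon sand: 145.3 g
  Alumina: 97.60 g
  TiO2: 146.6 g
Total batch = 2050 g; LOI loss = 50.06 g

In-progress results are shown rounded to 4 significant digits within the worked lines; all internal work carries full precision throughout — each reported number takes just one rounding — all derived quantities are computed starting from the weights for 2000 g of glass in full float precision (six oxide percentages, totals, glass mass, the yield, ignition loss) exactly as shown in question or answer.
Oxide-by-oxide targets in 2000 g frit:
  ZrO2: 4.920% × 2000 = 98.40 g
  K2O: 4.662% × 2000 = 93.24 g
  SiO2: 76.60% × 2000 = 1532 g
  TiO2: 7.257% × 2000 = 145.1 g
  Li2O: 0.3262% × 2000 = 6.524 g
  Al2O3: 6.240% × 2000 = 124.8 g
Sums-versus-targets review using the reported weights, against the basis in use (target by target, the sums agree given rounding of the digits):
  ZrO2: 145.3·0.6770 = 98.37 g (target 98.40 g)
  K2O: 137.2·0.6794 = 93.21 g (target 93.24 g)
  SiO2: 1436·0.9951 + 87.22·0.6432 + 145.3·0.3220 = 1532 g (target 1532 g)
  TiO2: 146.6·0.9898 = 145.1 g (target 145.1 g)
  Li2O: 87.22·0.07480 = 6.524 g (target 6.524 g)
  Al2O3: 1436·0.003000 + 87.22·0.2669 + 97.60·0.9960 = 124.8 g (target 124.8 g)
Glass-mass closure: total batch − LOI = 2000 g (summing oxide targets gives 2000 g; the stated basis being 2000 g — gaps are rounding artifacts).
Total batch = Σ batch = 2050 g; LOI removed, Σ of batch·LOI: 50.06 g; yield: glass divided by total = 97.56%.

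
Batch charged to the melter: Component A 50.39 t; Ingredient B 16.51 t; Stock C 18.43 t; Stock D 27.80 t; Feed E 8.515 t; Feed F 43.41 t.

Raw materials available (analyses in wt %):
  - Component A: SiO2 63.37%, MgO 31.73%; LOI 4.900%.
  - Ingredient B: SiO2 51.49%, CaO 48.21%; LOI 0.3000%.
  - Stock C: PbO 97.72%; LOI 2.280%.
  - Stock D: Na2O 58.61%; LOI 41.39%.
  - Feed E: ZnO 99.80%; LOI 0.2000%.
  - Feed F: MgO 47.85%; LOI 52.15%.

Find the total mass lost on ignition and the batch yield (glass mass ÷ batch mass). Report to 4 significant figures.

LOI loss = 37.10 t; glass = 128.0 t; yield = 77.52%

In-progress results are printed rounded to four significant figures between the steps — the working math keeps full precision from start to finish; exactly one rounding lands on each reported value. Derived quantities are re-derived at exact precision (LOI, the totals, glass mass, yield, the six compositions) starting from the weights for 128.0 t of glass as quoted within the problem or answer text.
Material-by-material LOI:
  Component A: 50.39 × 0.04900 = 2.469 t
  Ingredient B: 16.51 × 0.003000 = 0.04953 t
  Stock C: 18.43 × 0.02280 = 0.4202 t
  Stock D: 27.80 × 0.4139 = 11.51 t
  Feed E: 8.515 × 0.002000 = 0.01703 t
  Feed F: 43.41 × 0.5215 = 22.64 t
Total LOI = 37.10 t
Glass = batch − LOI = 165.1 − 37.10 = 128.0 t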